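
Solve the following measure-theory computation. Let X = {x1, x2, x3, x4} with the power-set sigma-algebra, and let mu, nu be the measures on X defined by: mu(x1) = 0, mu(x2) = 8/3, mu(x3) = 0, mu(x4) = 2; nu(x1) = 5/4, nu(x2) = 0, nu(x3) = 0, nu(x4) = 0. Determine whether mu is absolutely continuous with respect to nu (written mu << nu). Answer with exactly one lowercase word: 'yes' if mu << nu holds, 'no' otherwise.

mu << nu means: every nu-null measurable set is also mu-null; equivalently, for every atom x, if nu({x}) = 0 then mu({x}) = 0.
Checking each atom:
  x1: nu = 5/4 > 0 -> no constraint.
  x2: nu = 0, mu = 8/3 > 0 -> violates mu << nu.
  x3: nu = 0, mu = 0 -> consistent with mu << nu.
  x4: nu = 0, mu = 2 > 0 -> violates mu << nu.
The atom(s) x2, x4 violate the condition (nu = 0 but mu > 0). Therefore mu is NOT absolutely continuous w.r.t. nu.

no


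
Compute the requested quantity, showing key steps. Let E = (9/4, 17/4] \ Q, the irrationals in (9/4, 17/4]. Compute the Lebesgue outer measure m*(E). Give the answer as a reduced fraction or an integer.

The interval I = (9/4, 17/4] has m(I) = 17/4 - 9/4 = 2 (endpoints are measure-zero, so open/closed/half-open agree). Write I = (I cap Q) u (I \ Q). The rationals in I are countable, so m*(I cap Q) = 0 (cover each rational by intervals whose total length is arbitrarily small). By countable subadditivity m*(I) <= m*(I cap Q) + m*(I \ Q), hence m*(I \ Q) >= m(I) = 2. The reverse inequality m*(I \ Q) <= m*(I) = 2 is trivial since (I \ Q) is a subset of I. Therefore m*(I \ Q) = 2.

2


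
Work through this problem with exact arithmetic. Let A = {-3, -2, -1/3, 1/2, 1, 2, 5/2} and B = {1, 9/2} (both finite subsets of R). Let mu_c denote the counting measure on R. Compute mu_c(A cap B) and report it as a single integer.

Counting measure on a finite set equals cardinality. mu_c(A cap B) = |A cap B| (elements appearing in both).
Enumerating the elements of A that also lie in B gives 1 element(s).
So mu_c(A cap B) = 1.

1


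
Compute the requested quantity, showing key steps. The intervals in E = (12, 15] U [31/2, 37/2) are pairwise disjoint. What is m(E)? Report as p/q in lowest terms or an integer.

For pairwise disjoint intervals, m(union_i I_i) = sum_i m(I_i),
and m is invariant under swapping open/closed endpoints (single points have measure 0).
So m(E) = sum_i (b_i - a_i).
  I_1 has length 15 - 12 = 3.
  I_2 has length 37/2 - 31/2 = 3.
Summing:
  m(E) = 3 + 3 = 6.

6


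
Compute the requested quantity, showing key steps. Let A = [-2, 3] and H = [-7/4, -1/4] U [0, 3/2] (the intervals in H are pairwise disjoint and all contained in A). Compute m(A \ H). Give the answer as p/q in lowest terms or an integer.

The ambient interval has length m(A) = 3 - (-2) = 5.
Since the holes are disjoint and sit inside A, by finite additivity
  m(H) = sum_i (b_i - a_i), and m(A \ H) = m(A) - m(H).
Computing the hole measures:
  m(H_1) = -1/4 - (-7/4) = 3/2.
  m(H_2) = 3/2 - 0 = 3/2.
Summed: m(H) = 3/2 + 3/2 = 3.
So m(A \ H) = 5 - 3 = 2.

2


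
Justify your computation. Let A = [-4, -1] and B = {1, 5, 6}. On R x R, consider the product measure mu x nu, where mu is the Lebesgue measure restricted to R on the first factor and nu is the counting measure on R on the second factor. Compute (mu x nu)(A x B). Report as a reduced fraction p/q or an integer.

For a measurable rectangle A x B, the product measure satisfies
  (mu x nu)(A x B) = mu(A) * nu(B).
  mu(A) = 3.
  nu(B) = 3.
  (mu x nu)(A x B) = 3 * 3 = 9.

9


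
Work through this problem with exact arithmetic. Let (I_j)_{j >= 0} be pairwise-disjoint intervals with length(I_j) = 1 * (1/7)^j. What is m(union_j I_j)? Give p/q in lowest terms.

By countable additivity of the Lebesgue measure on pairwise disjoint measurable sets,
  m(union_{j >= 0} I_j) = sum_{j >= 0} m(I_j) = sum_{j >= 0} a * r^j,
  with a = 1 and r = 1/7.
Since 0 < r = 1/7 < 1, the geometric series converges:
  sum_{j >= 0} a * r^j = a / (1 - r).
  = 1 / (1 - 1/7)
  = 1 / (6/7)
  = 7/6.

7/6


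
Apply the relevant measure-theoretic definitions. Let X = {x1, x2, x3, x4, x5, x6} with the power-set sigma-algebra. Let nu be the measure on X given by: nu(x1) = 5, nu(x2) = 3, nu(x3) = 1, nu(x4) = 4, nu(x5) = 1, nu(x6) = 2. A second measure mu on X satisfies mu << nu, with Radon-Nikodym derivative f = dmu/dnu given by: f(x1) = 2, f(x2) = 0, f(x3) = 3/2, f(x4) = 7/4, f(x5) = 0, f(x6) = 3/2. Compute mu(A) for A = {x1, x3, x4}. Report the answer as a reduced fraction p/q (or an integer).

By the defining property of the Radon-Nikodym derivative, for every measurable set A,
  mu(A) = integral_A f dnu.
Since nu is a discrete measure concentrated on the atoms of X, the integral over A reduces to the sum
  mu(A) = sum_{x in A} f(x) * nu({x}).
Computing each term:
  x1: f(x1) * nu(x1) = 2 * 5 = 10.
  x3: f(x3) * nu(x3) = 3/2 * 1 = 3/2.
  x4: f(x4) * nu(x4) = 7/4 * 4 = 7.
Summing: mu(A) = 10 + 3/2 + 7 = 37/2.

37/2


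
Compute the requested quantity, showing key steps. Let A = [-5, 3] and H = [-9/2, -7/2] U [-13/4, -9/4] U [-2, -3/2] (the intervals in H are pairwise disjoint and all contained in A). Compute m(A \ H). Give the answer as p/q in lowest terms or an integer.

The ambient interval has length m(A) = 3 - (-5) = 8.
Since the holes are disjoint and sit inside A, by finite additivity
  m(H) = sum_i (b_i - a_i), and m(A \ H) = m(A) - m(H).
Computing the hole measures:
  m(H_1) = -7/2 - (-9/2) = 1.
  m(H_2) = -9/4 - (-13/4) = 1.
  m(H_3) = -3/2 - (-2) = 1/2.
Summed: m(H) = 1 + 1 + 1/2 = 5/2.
So m(A \ H) = 8 - 5/2 = 11/2.

11/2


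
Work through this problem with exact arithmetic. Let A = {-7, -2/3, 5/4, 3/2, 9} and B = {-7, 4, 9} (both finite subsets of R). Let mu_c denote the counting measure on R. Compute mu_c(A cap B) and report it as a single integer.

Counting measure on a finite set equals cardinality. mu_c(A cap B) = |A cap B| (elements appearing in both).
Enumerating the elements of A that also lie in B gives 2 element(s).
So mu_c(A cap B) = 2.

2


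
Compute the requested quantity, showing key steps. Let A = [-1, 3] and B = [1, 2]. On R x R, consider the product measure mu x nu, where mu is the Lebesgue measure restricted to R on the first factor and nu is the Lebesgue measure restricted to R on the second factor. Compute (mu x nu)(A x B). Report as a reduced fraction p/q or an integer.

For a measurable rectangle A x B, the product measure satisfies
  (mu x nu)(A x B) = mu(A) * nu(B).
  mu(A) = 4.
  nu(B) = 1.
  (mu x nu)(A x B) = 4 * 1 = 4.

4


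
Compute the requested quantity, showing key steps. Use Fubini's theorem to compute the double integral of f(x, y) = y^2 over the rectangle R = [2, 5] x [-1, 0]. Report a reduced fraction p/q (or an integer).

f(x, y) is a tensor product of a function of x and a function of y, and both factors are bounded continuous (hence Lebesgue integrable) on the rectangle, so Fubini's theorem applies:
  integral_R f d(m x m) = (integral_a1^b1 1 dx) * (integral_a2^b2 y^2 dy).
Inner integral in x: integral_{2}^{5} 1 dx = (5^1 - 2^1)/1
  = 3.
Inner integral in y: integral_{-1}^{0} y^2 dy = (0^3 - (-1)^3)/3
  = 1/3.
Product: (3) * (1/3) = 1.

1


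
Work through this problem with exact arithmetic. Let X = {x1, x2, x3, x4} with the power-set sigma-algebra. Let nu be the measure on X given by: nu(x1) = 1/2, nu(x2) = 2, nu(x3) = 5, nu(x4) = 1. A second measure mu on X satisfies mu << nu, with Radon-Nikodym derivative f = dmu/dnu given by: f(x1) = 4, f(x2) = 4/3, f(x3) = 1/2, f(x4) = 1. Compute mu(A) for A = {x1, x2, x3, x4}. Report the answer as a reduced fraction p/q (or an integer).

By the defining property of the Radon-Nikodym derivative, for every measurable set A,
  mu(A) = integral_A f dnu.
Since nu is a discrete measure concentrated on the atoms of X, the integral over A reduces to the sum
  mu(A) = sum_{x in A} f(x) * nu({x}).
Computing each term:
  x1: f(x1) * nu(x1) = 4 * 1/2 = 2.
  x2: f(x2) * nu(x2) = 4/3 * 2 = 8/3.
  x3: f(x3) * nu(x3) = 1/2 * 5 = 5/2.
  x4: f(x4) * nu(x4) = 1 * 1 = 1.
Summing: mu(A) = 2 + 8/3 + 5/2 + 1 = 49/6.

49/6


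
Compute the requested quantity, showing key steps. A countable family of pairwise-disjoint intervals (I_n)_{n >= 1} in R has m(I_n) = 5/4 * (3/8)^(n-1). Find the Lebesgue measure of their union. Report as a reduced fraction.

By countable additivity of the Lebesgue measure on pairwise disjoint measurable sets,
  m(union_{n >= 1} I_n) = sum_{n >= 1} m(I_n) = sum_{n >= 1} a * r^(n-1),
  with a = 5/4 and r = 3/8.
Since 0 < r = 3/8 < 1, the geometric series converges:
  sum_{n >= 1} a * r^(n-1) = a / (1 - r).
  = 5/4 / (1 - 3/8)
  = 5/4 / (5/8)
  = 2.

2


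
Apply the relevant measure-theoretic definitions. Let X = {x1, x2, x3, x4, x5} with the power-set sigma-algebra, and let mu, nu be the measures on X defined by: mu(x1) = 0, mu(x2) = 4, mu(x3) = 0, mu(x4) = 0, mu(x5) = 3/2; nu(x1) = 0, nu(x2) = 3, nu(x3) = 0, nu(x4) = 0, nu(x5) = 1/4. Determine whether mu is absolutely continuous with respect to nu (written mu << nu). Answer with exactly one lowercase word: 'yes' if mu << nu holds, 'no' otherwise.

mu << nu means: every nu-null measurable set is also mu-null; equivalently, for every atom x, if nu({x}) = 0 then mu({x}) = 0.
Checking each atom:
  x1: nu = 0, mu = 0 -> consistent with mu << nu.
  x2: nu = 3 > 0 -> no constraint.
  x3: nu = 0, mu = 0 -> consistent with mu << nu.
  x4: nu = 0, mu = 0 -> consistent with mu << nu.
  x5: nu = 1/4 > 0 -> no constraint.
No atom violates the condition. Therefore mu << nu.

yes


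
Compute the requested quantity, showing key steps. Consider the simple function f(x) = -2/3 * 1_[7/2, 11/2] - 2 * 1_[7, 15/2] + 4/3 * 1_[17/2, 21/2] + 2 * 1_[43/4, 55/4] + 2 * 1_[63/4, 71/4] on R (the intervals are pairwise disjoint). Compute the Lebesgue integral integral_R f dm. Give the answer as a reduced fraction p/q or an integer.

For a simple function f = sum_i c_i * 1_{A_i} with disjoint A_i,
  integral f dm = sum_i c_i * m(A_i).
Lengths of the A_i:
  m(A_1) = 11/2 - 7/2 = 2.
  m(A_2) = 15/2 - 7 = 1/2.
  m(A_3) = 21/2 - 17/2 = 2.
  m(A_4) = 55/4 - 43/4 = 3.
  m(A_5) = 71/4 - 63/4 = 2.
Contributions c_i * m(A_i):
  (-2/3) * (2) = -4/3.
  (-2) * (1/2) = -1.
  (4/3) * (2) = 8/3.
  (2) * (3) = 6.
  (2) * (2) = 4.
Total: -4/3 - 1 + 8/3 + 6 + 4 = 31/3.

31/3


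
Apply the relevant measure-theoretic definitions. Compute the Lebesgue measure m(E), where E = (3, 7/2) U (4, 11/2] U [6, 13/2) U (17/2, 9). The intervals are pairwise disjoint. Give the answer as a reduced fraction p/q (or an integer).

For pairwise disjoint intervals, m(union_i I_i) = sum_i m(I_i),
and m is invariant under swapping open/closed endpoints (single points have measure 0).
So m(E) = sum_i (b_i - a_i).
  I_1 has length 7/2 - 3 = 1/2.
  I_2 has length 11/2 - 4 = 3/2.
  I_3 has length 13/2 - 6 = 1/2.
  I_4 has length 9 - 17/2 = 1/2.
Summing:
  m(E) = 1/2 + 3/2 + 1/2 + 1/2 = 3.

3


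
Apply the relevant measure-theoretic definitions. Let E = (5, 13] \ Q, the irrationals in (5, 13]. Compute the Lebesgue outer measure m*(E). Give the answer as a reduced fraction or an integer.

The interval I = (5, 13] has m(I) = 13 - 5 = 8 (endpoints are measure-zero, so open/closed/half-open agree). Write I = (I cap Q) u (I \ Q). The rationals in I are countable, so m*(I cap Q) = 0 (cover each rational by intervals whose total length is arbitrarily small). By countable subadditivity m*(I) <= m*(I cap Q) + m*(I \ Q), hence m*(I \ Q) >= m(I) = 8. The reverse inequality m*(I \ Q) <= m*(I) = 8 is trivial since (I \ Q) is a subset of I. Therefore m*(I \ Q) = 8.

8


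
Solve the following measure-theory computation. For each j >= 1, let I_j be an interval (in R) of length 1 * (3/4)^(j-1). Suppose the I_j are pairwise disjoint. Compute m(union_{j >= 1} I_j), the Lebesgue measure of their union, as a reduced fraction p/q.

By countable additivity of the Lebesgue measure on pairwise disjoint measurable sets,
  m(union_{j >= 1} I_j) = sum_{j >= 1} m(I_j) = sum_{j >= 1} a * r^(j-1),
  with a = 1 and r = 3/4.
Since 0 < r = 3/4 < 1, the geometric series converges:
  sum_{j >= 1} a * r^(j-1) = a / (1 - r).
  = 1 / (1 - 3/4)
  = 1 / (1/4)
  = 4.

4


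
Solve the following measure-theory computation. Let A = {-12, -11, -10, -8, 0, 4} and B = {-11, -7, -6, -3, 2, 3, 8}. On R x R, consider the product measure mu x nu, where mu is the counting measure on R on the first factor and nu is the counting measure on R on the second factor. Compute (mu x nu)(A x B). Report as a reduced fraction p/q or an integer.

For a measurable rectangle A x B, the product measure satisfies
  (mu x nu)(A x B) = mu(A) * nu(B).
  mu(A) = 6.
  nu(B) = 7.
  (mu x nu)(A x B) = 6 * 7 = 42.

42


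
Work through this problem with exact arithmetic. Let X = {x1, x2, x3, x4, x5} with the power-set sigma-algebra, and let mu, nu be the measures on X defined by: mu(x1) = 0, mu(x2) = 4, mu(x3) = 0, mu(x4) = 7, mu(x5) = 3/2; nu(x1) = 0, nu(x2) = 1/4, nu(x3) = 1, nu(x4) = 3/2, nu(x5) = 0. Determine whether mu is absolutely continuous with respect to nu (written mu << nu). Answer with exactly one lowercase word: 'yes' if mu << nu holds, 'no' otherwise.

mu << nu means: every nu-null measurable set is also mu-null; equivalently, for every atom x, if nu({x}) = 0 then mu({x}) = 0.
Checking each atom:
  x1: nu = 0, mu = 0 -> consistent with mu << nu.
  x2: nu = 1/4 > 0 -> no constraint.
  x3: nu = 1 > 0 -> no constraint.
  x4: nu = 3/2 > 0 -> no constraint.
  x5: nu = 0, mu = 3/2 > 0 -> violates mu << nu.
The atom(s) x5 violate the condition (nu = 0 but mu > 0). Therefore mu is NOT absolutely continuous w.r.t. nu.

no


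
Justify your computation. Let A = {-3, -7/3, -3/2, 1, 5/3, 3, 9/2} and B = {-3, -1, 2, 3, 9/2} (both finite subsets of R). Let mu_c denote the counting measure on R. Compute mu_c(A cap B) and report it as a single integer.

Counting measure on a finite set equals cardinality. mu_c(A cap B) = |A cap B| (elements appearing in both).
Enumerating the elements of A that also lie in B gives 3 element(s).
So mu_c(A cap B) = 3.

3


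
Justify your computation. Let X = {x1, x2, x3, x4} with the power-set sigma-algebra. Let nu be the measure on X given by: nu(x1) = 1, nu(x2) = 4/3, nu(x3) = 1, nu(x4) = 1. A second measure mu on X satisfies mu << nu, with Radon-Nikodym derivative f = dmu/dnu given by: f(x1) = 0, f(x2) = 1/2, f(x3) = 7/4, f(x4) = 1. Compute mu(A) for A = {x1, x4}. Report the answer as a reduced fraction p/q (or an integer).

By the defining property of the Radon-Nikodym derivative, for every measurable set A,
  mu(A) = integral_A f dnu.
Since nu is a discrete measure concentrated on the atoms of X, the integral over A reduces to the sum
  mu(A) = sum_{x in A} f(x) * nu({x}).
Computing each term:
  x1: f(x1) * nu(x1) = 0 * 1 = 0.
  x4: f(x4) * nu(x4) = 1 * 1 = 1.
Summing: mu(A) = 0 + 1 = 1.

1


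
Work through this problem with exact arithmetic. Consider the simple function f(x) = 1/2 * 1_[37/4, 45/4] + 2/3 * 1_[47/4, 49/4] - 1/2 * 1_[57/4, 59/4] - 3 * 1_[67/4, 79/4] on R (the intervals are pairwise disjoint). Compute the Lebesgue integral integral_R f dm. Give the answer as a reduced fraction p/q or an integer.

For a simple function f = sum_i c_i * 1_{A_i} with disjoint A_i,
  integral f dm = sum_i c_i * m(A_i).
Lengths of the A_i:
  m(A_1) = 45/4 - 37/4 = 2.
  m(A_2) = 49/4 - 47/4 = 1/2.
  m(A_3) = 59/4 - 57/4 = 1/2.
  m(A_4) = 79/4 - 67/4 = 3.
Contributions c_i * m(A_i):
  (1/2) * (2) = 1.
  (2/3) * (1/2) = 1/3.
  (-1/2) * (1/2) = -1/4.
  (-3) * (3) = -9.
Total: 1 + 1/3 - 1/4 - 9 = -95/12.

-95/12


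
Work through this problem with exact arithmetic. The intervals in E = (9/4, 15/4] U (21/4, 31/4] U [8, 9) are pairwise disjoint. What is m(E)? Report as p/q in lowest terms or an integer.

For pairwise disjoint intervals, m(union_i I_i) = sum_i m(I_i),
and m is invariant under swapping open/closed endpoints (single points have measure 0).
So m(E) = sum_i (b_i - a_i).
  I_1 has length 15/4 - 9/4 = 3/2.
  I_2 has length 31/4 - 21/4 = 5/2.
  I_3 has length 9 - 8 = 1.
Summing:
  m(E) = 3/2 + 5/2 + 1 = 5.

5


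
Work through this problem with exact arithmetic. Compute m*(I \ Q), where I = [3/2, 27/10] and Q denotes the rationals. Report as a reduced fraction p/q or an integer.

The interval I = [3/2, 27/10] has m(I) = 27/10 - 3/2 = 6/5 (endpoints are measure-zero, so open/closed/half-open agree). Write I = (I cap Q) u (I \ Q). The rationals in I are countable, so m*(I cap Q) = 0 (cover each rational by intervals whose total length is arbitrarily small). By countable subadditivity m*(I) <= m*(I cap Q) + m*(I \ Q), hence m*(I \ Q) >= m(I) = 6/5. The reverse inequality m*(I \ Q) <= m*(I) = 6/5 is trivial since (I \ Q) is a subset of I. Therefore m*(I \ Q) = 6/5.

6/5


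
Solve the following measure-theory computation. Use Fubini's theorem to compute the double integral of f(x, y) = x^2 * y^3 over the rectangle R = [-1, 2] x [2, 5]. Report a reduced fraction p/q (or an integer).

f(x, y) is a tensor product of a function of x and a function of y, and both factors are bounded continuous (hence Lebesgue integrable) on the rectangle, so Fubini's theorem applies:
  integral_R f d(m x m) = (integral_a1^b1 x^2 dx) * (integral_a2^b2 y^3 dy).
Inner integral in x: integral_{-1}^{2} x^2 dx = (2^3 - (-1)^3)/3
  = 3.
Inner integral in y: integral_{2}^{5} y^3 dy = (5^4 - 2^4)/4
  = 609/4.
Product: (3) * (609/4) = 1827/4.

1827/4


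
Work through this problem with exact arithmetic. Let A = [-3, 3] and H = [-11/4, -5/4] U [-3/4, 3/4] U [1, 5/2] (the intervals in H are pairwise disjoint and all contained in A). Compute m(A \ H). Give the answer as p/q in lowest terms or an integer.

The ambient interval has length m(A) = 3 - (-3) = 6.
Since the holes are disjoint and sit inside A, by finite additivity
  m(H) = sum_i (b_i - a_i), and m(A \ H) = m(A) - m(H).
Computing the hole measures:
  m(H_1) = -5/4 - (-11/4) = 3/2.
  m(H_2) = 3/4 - (-3/4) = 3/2.
  m(H_3) = 5/2 - 1 = 3/2.
Summed: m(H) = 3/2 + 3/2 + 3/2 = 9/2.
So m(A \ H) = 6 - 9/2 = 3/2.

3/2


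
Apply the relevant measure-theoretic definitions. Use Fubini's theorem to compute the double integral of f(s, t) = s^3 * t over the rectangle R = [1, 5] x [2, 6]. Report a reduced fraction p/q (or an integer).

f(s, t) is a tensor product of a function of s and a function of t, and both factors are bounded continuous (hence Lebesgue integrable) on the rectangle, so Fubini's theorem applies:
  integral_R f d(m x m) = (integral_a1^b1 s^3 ds) * (integral_a2^b2 t dt).
Inner integral in s: integral_{1}^{5} s^3 ds = (5^4 - 1^4)/4
  = 156.
Inner integral in t: integral_{2}^{6} t dt = (6^2 - 2^2)/2
  = 16.
Product: (156) * (16) = 2496.

2496


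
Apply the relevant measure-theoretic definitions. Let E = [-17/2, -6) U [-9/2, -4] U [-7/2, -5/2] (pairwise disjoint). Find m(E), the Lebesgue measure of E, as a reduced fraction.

For pairwise disjoint intervals, m(union_i I_i) = sum_i m(I_i),
and m is invariant under swapping open/closed endpoints (single points have measure 0).
So m(E) = sum_i (b_i - a_i).
  I_1 has length -6 - (-17/2) = 5/2.
  I_2 has length -4 - (-9/2) = 1/2.
  I_3 has length -5/2 - (-7/2) = 1.
Summing:
  m(E) = 5/2 + 1/2 + 1 = 4.

4


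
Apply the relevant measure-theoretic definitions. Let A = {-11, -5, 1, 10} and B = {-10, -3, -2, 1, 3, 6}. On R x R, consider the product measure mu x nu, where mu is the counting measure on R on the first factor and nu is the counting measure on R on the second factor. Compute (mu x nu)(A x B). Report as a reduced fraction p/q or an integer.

For a measurable rectangle A x B, the product measure satisfies
  (mu x nu)(A x B) = mu(A) * nu(B).
  mu(A) = 4.
  nu(B) = 6.
  (mu x nu)(A x B) = 4 * 6 = 24.

24


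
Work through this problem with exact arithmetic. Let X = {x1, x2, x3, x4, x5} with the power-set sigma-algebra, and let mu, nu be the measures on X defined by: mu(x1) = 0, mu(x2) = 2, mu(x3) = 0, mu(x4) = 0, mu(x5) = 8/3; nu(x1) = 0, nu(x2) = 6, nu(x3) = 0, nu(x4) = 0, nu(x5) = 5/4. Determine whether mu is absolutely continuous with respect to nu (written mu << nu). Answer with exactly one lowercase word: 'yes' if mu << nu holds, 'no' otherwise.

mu << nu means: every nu-null measurable set is also mu-null; equivalently, for every atom x, if nu({x}) = 0 then mu({x}) = 0.
Checking each atom:
  x1: nu = 0, mu = 0 -> consistent with mu << nu.
  x2: nu = 6 > 0 -> no constraint.
  x3: nu = 0, mu = 0 -> consistent with mu << nu.
  x4: nu = 0, mu = 0 -> consistent with mu << nu.
  x5: nu = 5/4 > 0 -> no constraint.
No atom violates the condition. Therefore mu << nu.

yes


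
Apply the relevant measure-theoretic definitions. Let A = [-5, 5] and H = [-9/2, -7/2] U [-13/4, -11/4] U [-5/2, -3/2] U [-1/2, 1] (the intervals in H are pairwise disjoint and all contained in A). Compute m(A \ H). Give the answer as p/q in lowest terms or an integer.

The ambient interval has length m(A) = 5 - (-5) = 10.
Since the holes are disjoint and sit inside A, by finite additivity
  m(H) = sum_i (b_i - a_i), and m(A \ H) = m(A) - m(H).
Computing the hole measures:
  m(H_1) = -7/2 - (-9/2) = 1.
  m(H_2) = -11/4 - (-13/4) = 1/2.
  m(H_3) = -3/2 - (-5/2) = 1.
  m(H_4) = 1 - (-1/2) = 3/2.
Summed: m(H) = 1 + 1/2 + 1 + 3/2 = 4.
So m(A \ H) = 10 - 4 = 6.

6


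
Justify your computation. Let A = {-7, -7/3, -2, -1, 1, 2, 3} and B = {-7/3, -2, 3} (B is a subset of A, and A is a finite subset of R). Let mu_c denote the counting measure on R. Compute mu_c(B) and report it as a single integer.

Counting measure assigns mu_c(E) = |E| (number of elements) when E is finite.
B has 3 element(s), so mu_c(B) = 3.

3


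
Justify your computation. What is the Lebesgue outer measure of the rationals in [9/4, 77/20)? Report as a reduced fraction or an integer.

The set Q cap [9/4, 77/20) is countable (a subset of the countable set Q). Lebesgue outer measure of any countable set is 0: each singleton {q} has m*({q}) = 0, and by countable subadditivity m*(union_k {q_k}) <= sum_k m*({q_k}) = sum_k 0 = 0. The reverse inequality m*(E) >= 0 is automatic. So m*(Q cap [9/4, 77/20)) = 0.

0


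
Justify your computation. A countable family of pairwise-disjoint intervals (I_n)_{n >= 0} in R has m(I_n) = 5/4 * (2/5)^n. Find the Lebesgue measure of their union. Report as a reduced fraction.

By countable additivity of the Lebesgue measure on pairwise disjoint measurable sets,
  m(union_{n >= 0} I_n) = sum_{n >= 0} m(I_n) = sum_{n >= 0} a * r^n,
  with a = 5/4 and r = 2/5.
Since 0 < r = 2/5 < 1, the geometric series converges:
  sum_{n >= 0} a * r^n = a / (1 - r).
  = 5/4 / (1 - 2/5)
  = 5/4 / (3/5)
  = 25/12.

25/12


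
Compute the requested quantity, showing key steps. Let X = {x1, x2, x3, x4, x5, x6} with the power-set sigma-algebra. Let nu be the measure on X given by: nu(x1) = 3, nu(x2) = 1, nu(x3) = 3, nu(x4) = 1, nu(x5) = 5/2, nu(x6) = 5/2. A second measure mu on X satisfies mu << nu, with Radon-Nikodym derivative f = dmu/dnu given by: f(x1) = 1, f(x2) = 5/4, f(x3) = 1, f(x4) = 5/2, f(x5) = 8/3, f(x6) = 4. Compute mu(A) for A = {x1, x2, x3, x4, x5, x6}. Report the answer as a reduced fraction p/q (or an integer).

By the defining property of the Radon-Nikodym derivative, for every measurable set A,
  mu(A) = integral_A f dnu.
Since nu is a discrete measure concentrated on the atoms of X, the integral over A reduces to the sum
  mu(A) = sum_{x in A} f(x) * nu({x}).
Computing each term:
  x1: f(x1) * nu(x1) = 1 * 3 = 3.
  x2: f(x2) * nu(x2) = 5/4 * 1 = 5/4.
  x3: f(x3) * nu(x3) = 1 * 3 = 3.
  x4: f(x4) * nu(x4) = 5/2 * 1 = 5/2.
  x5: f(x5) * nu(x5) = 8/3 * 5/2 = 20/3.
  x6: f(x6) * nu(x6) = 4 * 5/2 = 10.
Summing: mu(A) = 3 + 5/4 + 3 + 5/2 + 20/3 + 10 = 317/12.

317/12


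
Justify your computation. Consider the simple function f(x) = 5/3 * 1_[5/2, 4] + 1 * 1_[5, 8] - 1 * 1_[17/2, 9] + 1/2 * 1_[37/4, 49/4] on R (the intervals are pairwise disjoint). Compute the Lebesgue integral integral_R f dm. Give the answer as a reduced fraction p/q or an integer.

For a simple function f = sum_i c_i * 1_{A_i} with disjoint A_i,
  integral f dm = sum_i c_i * m(A_i).
Lengths of the A_i:
  m(A_1) = 4 - 5/2 = 3/2.
  m(A_2) = 8 - 5 = 3.
  m(A_3) = 9 - 17/2 = 1/2.
  m(A_4) = 49/4 - 37/4 = 3.
Contributions c_i * m(A_i):
  (5/3) * (3/2) = 5/2.
  (1) * (3) = 3.
  (-1) * (1/2) = -1/2.
  (1/2) * (3) = 3/2.
Total: 5/2 + 3 - 1/2 + 3/2 = 13/2.

13/2


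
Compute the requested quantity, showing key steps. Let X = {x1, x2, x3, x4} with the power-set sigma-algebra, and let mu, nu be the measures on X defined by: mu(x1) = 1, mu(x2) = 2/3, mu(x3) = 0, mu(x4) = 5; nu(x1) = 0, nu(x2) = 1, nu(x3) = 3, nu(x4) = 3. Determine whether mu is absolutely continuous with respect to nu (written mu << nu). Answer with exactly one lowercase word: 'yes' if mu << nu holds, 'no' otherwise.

mu << nu means: every nu-null measurable set is also mu-null; equivalently, for every atom x, if nu({x}) = 0 then mu({x}) = 0.
Checking each atom:
  x1: nu = 0, mu = 1 > 0 -> violates mu << nu.
  x2: nu = 1 > 0 -> no constraint.
  x3: nu = 3 > 0 -> no constraint.
  x4: nu = 3 > 0 -> no constraint.
The atom(s) x1 violate the condition (nu = 0 but mu > 0). Therefore mu is NOT absolutely continuous w.r.t. nu.

no


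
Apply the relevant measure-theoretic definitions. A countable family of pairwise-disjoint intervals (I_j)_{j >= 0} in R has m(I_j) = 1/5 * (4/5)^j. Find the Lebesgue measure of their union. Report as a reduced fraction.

By countable additivity of the Lebesgue measure on pairwise disjoint measurable sets,
  m(union_{j >= 0} I_j) = sum_{j >= 0} m(I_j) = sum_{j >= 0} a * r^j,
  with a = 1/5 and r = 4/5.
Since 0 < r = 4/5 < 1, the geometric series converges:
  sum_{j >= 0} a * r^j = a / (1 - r).
  = 1/5 / (1 - 4/5)
  = 1/5 / (1/5)
  = 1.

1


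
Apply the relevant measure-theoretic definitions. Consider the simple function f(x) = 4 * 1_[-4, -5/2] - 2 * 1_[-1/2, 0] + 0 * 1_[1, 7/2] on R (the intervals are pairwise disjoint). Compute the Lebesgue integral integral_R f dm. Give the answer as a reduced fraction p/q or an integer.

For a simple function f = sum_i c_i * 1_{A_i} with disjoint A_i,
  integral f dm = sum_i c_i * m(A_i).
Lengths of the A_i:
  m(A_1) = -5/2 - (-4) = 3/2.
  m(A_2) = 0 - (-1/2) = 1/2.
  m(A_3) = 7/2 - 1 = 5/2.
Contributions c_i * m(A_i):
  (4) * (3/2) = 6.
  (-2) * (1/2) = -1.
  (0) * (5/2) = 0.
Total: 6 - 1 + 0 = 5.

5


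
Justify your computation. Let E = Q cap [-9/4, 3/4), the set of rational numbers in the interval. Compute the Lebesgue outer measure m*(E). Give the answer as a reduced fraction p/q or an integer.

Q cap [-9/4, 3/4) is countable; list its elements as q_1, q_2, ... . Fix eps > 0 and cover the k-th point by an interval of length eps * 2^(-k). The cover has total length eps * sum_{k>=1} 2^(-k) = eps, so by definition of outer measure m*(Q cap [-9/4, 3/4)) <= eps. Since eps was arbitrary and m* >= 0, the outer measure is 0.

0


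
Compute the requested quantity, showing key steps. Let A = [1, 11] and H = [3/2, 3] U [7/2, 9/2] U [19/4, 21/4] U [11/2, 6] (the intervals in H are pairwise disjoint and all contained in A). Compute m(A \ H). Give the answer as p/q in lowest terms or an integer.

The ambient interval has length m(A) = 11 - 1 = 10.
Since the holes are disjoint and sit inside A, by finite additivity
  m(H) = sum_i (b_i - a_i), and m(A \ H) = m(A) - m(H).
Computing the hole measures:
  m(H_1) = 3 - 3/2 = 3/2.
  m(H_2) = 9/2 - 7/2 = 1.
  m(H_3) = 21/4 - 19/4 = 1/2.
  m(H_4) = 6 - 11/2 = 1/2.
Summed: m(H) = 3/2 + 1 + 1/2 + 1/2 = 7/2.
So m(A \ H) = 10 - 7/2 = 13/2.

13/2


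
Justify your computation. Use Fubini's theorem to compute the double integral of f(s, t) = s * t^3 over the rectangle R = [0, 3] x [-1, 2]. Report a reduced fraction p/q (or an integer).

f(s, t) is a tensor product of a function of s and a function of t, and both factors are bounded continuous (hence Lebesgue integrable) on the rectangle, so Fubini's theorem applies:
  integral_R f d(m x m) = (integral_a1^b1 s ds) * (integral_a2^b2 t^3 dt).
Inner integral in s: integral_{0}^{3} s ds = (3^2 - 0^2)/2
  = 9/2.
Inner integral in t: integral_{-1}^{2} t^3 dt = (2^4 - (-1)^4)/4
  = 15/4.
Product: (9/2) * (15/4) = 135/8.

135/8


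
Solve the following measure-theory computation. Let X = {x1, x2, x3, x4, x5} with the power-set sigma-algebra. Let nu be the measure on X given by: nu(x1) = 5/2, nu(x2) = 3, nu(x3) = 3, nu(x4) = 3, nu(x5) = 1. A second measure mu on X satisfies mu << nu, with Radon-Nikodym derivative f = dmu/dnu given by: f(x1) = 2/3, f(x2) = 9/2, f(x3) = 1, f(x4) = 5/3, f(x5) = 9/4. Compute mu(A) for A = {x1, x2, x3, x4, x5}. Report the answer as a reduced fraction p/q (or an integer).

By the defining property of the Radon-Nikodym derivative, for every measurable set A,
  mu(A) = integral_A f dnu.
Since nu is a discrete measure concentrated on the atoms of X, the integral over A reduces to the sum
  mu(A) = sum_{x in A} f(x) * nu({x}).
Computing each term:
  x1: f(x1) * nu(x1) = 2/3 * 5/2 = 5/3.
  x2: f(x2) * nu(x2) = 9/2 * 3 = 27/2.
  x3: f(x3) * nu(x3) = 1 * 3 = 3.
  x4: f(x4) * nu(x4) = 5/3 * 3 = 5.
  x5: f(x5) * nu(x5) = 9/4 * 1 = 9/4.
Summing: mu(A) = 5/3 + 27/2 + 3 + 5 + 9/4 = 305/12.

305/12


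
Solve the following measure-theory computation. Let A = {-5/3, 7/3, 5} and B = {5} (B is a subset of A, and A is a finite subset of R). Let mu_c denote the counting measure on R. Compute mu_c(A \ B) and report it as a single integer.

Counting measure assigns mu_c(E) = |E| (number of elements) when E is finite. For B subset A, A \ B is the set of elements of A not in B, so |A \ B| = |A| - |B|.
|A| = 3, |B| = 1, so mu_c(A \ B) = 3 - 1 = 2.

2


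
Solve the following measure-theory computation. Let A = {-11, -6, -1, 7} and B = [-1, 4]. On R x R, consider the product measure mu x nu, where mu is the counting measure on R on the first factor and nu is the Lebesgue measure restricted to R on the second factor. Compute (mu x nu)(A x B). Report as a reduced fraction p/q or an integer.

For a measurable rectangle A x B, the product measure satisfies
  (mu x nu)(A x B) = mu(A) * nu(B).
  mu(A) = 4.
  nu(B) = 5.
  (mu x nu)(A x B) = 4 * 5 = 20.

20


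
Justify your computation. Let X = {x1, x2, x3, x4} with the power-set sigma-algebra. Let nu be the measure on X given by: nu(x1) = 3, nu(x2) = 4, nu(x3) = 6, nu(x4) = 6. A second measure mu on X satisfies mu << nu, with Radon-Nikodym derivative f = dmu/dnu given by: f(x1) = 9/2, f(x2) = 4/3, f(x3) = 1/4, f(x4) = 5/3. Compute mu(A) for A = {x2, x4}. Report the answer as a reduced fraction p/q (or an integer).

By the defining property of the Radon-Nikodym derivative, for every measurable set A,
  mu(A) = integral_A f dnu.
Since nu is a discrete measure concentrated on the atoms of X, the integral over A reduces to the sum
  mu(A) = sum_{x in A} f(x) * nu({x}).
Computing each term:
  x2: f(x2) * nu(x2) = 4/3 * 4 = 16/3.
  x4: f(x4) * nu(x4) = 5/3 * 6 = 10.
Summing: mu(A) = 16/3 + 10 = 46/3.

46/3


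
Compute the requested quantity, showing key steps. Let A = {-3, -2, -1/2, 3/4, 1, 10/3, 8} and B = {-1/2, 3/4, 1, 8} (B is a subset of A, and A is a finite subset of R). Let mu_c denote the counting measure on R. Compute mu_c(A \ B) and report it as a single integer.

Counting measure assigns mu_c(E) = |E| (number of elements) when E is finite. For B subset A, A \ B is the set of elements of A not in B, so |A \ B| = |A| - |B|.
|A| = 7, |B| = 4, so mu_c(A \ B) = 7 - 4 = 3.

3


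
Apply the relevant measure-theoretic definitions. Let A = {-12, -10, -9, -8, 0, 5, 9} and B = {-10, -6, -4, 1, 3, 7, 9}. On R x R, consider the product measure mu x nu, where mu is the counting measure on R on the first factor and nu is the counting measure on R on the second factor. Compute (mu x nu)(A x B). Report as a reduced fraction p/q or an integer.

For a measurable rectangle A x B, the product measure satisfies
  (mu x nu)(A x B) = mu(A) * nu(B).
  mu(A) = 7.
  nu(B) = 7.
  (mu x nu)(A x B) = 7 * 7 = 49.

49


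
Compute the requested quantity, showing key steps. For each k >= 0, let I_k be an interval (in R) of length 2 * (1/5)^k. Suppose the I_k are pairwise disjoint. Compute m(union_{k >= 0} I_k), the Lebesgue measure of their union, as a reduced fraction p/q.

By countable additivity of the Lebesgue measure on pairwise disjoint measurable sets,
  m(union_{k >= 0} I_k) = sum_{k >= 0} m(I_k) = sum_{k >= 0} a * r^k,
  with a = 2 and r = 1/5.
Since 0 < r = 1/5 < 1, the geometric series converges:
  sum_{k >= 0} a * r^k = a / (1 - r).
  = 2 / (1 - 1/5)
  = 2 / (4/5)
  = 5/2.

5/2


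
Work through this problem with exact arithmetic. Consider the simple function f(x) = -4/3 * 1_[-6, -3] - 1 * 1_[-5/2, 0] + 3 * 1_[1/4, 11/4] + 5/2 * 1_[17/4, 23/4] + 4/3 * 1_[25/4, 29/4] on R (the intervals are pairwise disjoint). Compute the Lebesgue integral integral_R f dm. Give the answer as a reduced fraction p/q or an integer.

For a simple function f = sum_i c_i * 1_{A_i} with disjoint A_i,
  integral f dm = sum_i c_i * m(A_i).
Lengths of the A_i:
  m(A_1) = -3 - (-6) = 3.
  m(A_2) = 0 - (-5/2) = 5/2.
  m(A_3) = 11/4 - 1/4 = 5/2.
  m(A_4) = 23/4 - 17/4 = 3/2.
  m(A_5) = 29/4 - 25/4 = 1.
Contributions c_i * m(A_i):
  (-4/3) * (3) = -4.
  (-1) * (5/2) = -5/2.
  (3) * (5/2) = 15/2.
  (5/2) * (3/2) = 15/4.
  (4/3) * (1) = 4/3.
Total: -4 - 5/2 + 15/2 + 15/4 + 4/3 = 73/12.

73/12


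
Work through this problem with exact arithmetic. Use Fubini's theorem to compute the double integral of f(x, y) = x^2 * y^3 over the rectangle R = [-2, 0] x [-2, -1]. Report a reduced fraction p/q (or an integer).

f(x, y) is a tensor product of a function of x and a function of y, and both factors are bounded continuous (hence Lebesgue integrable) on the rectangle, so Fubini's theorem applies:
  integral_R f d(m x m) = (integral_a1^b1 x^2 dx) * (integral_a2^b2 y^3 dy).
Inner integral in x: integral_{-2}^{0} x^2 dx = (0^3 - (-2)^3)/3
  = 8/3.
Inner integral in y: integral_{-2}^{-1} y^3 dy = ((-1)^4 - (-2)^4)/4
  = -15/4.
Product: (8/3) * (-15/4) = -10.

-10


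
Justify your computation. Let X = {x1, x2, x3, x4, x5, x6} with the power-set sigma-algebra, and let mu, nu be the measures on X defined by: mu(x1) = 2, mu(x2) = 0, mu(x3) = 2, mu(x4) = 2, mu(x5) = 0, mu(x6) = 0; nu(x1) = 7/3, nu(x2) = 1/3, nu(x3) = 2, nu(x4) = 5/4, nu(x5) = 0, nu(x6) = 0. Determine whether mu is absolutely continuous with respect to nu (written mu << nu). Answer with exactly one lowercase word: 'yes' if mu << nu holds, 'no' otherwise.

mu << nu means: every nu-null measurable set is also mu-null; equivalently, for every atom x, if nu({x}) = 0 then mu({x}) = 0.
Checking each atom:
  x1: nu = 7/3 > 0 -> no constraint.
  x2: nu = 1/3 > 0 -> no constraint.
  x3: nu = 2 > 0 -> no constraint.
  x4: nu = 5/4 > 0 -> no constraint.
  x5: nu = 0, mu = 0 -> consistent with mu << nu.
  x6: nu = 0, mu = 0 -> consistent with mu << nu.
No atom violates the condition. Therefore mu << nu.

yes


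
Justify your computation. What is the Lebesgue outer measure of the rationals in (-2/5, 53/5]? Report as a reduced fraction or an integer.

E = Q cap (-2/5, 53/5] is a subset of Q, which is countable. Enumerate Q = {q_1, q_2, ...}; for any eps > 0, cover q_k by the open interval (q_k - eps/2^(k+1), q_k + eps/2^(k+1)), of length eps/2^k. The total cover length is sum_{k>=1} eps/2^k = eps. Hence m*(E) <= m*(Q) <= eps for every eps > 0, and since outer measure is non-negative, m*(E) = 0.

0


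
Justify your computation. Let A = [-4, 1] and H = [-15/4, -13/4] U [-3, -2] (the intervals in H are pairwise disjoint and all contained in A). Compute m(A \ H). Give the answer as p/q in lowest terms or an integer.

The ambient interval has length m(A) = 1 - (-4) = 5.
Since the holes are disjoint and sit inside A, by finite additivity
  m(H) = sum_i (b_i - a_i), and m(A \ H) = m(A) - m(H).
Computing the hole measures:
  m(H_1) = -13/4 - (-15/4) = 1/2.
  m(H_2) = -2 - (-3) = 1.
Summed: m(H) = 1/2 + 1 = 3/2.
So m(A \ H) = 5 - 3/2 = 7/2.

7/2


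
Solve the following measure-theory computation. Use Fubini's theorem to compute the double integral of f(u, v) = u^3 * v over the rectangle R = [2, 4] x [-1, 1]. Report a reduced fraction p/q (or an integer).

f(u, v) is a tensor product of a function of u and a function of v, and both factors are bounded continuous (hence Lebesgue integrable) on the rectangle, so Fubini's theorem applies:
  integral_R f d(m x m) = (integral_a1^b1 u^3 du) * (integral_a2^b2 v dv).
Inner integral in u: integral_{2}^{4} u^3 du = (4^4 - 2^4)/4
  = 60.
Inner integral in v: integral_{-1}^{1} v dv = (1^2 - (-1)^2)/2
  = 0.
Product: (60) * (0) = 0.

0


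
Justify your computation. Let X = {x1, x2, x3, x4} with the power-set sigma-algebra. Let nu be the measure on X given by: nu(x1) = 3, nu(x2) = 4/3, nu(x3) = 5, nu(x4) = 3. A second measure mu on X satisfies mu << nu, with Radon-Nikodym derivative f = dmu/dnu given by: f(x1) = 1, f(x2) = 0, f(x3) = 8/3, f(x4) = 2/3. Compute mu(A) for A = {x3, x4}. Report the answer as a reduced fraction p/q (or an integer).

By the defining property of the Radon-Nikodym derivative, for every measurable set A,
  mu(A) = integral_A f dnu.
Since nu is a discrete measure concentrated on the atoms of X, the integral over A reduces to the sum
  mu(A) = sum_{x in A} f(x) * nu({x}).
Computing each term:
  x3: f(x3) * nu(x3) = 8/3 * 5 = 40/3.
  x4: f(x4) * nu(x4) = 2/3 * 3 = 2.
Summing: mu(A) = 40/3 + 2 = 46/3.

46/3


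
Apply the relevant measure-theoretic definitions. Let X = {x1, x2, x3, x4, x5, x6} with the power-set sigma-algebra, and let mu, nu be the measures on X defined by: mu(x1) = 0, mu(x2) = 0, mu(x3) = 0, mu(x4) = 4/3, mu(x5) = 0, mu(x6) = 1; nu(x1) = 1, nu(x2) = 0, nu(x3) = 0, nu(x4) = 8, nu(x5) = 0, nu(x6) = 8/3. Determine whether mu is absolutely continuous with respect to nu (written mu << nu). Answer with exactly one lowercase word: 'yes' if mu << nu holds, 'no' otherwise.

mu << nu means: every nu-null measurable set is also mu-null; equivalently, for every atom x, if nu({x}) = 0 then mu({x}) = 0.
Checking each atom:
  x1: nu = 1 > 0 -> no constraint.
  x2: nu = 0, mu = 0 -> consistent with mu << nu.
  x3: nu = 0, mu = 0 -> consistent with mu << nu.
  x4: nu = 8 > 0 -> no constraint.
  x5: nu = 0, mu = 0 -> consistent with mu << nu.
  x6: nu = 8/3 > 0 -> no constraint.
No atom violates the condition. Therefore mu << nu.

yes


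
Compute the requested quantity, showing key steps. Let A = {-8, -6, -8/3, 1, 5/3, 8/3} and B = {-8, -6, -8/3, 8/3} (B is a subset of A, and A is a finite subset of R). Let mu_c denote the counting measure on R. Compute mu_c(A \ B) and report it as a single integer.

Counting measure assigns mu_c(E) = |E| (number of elements) when E is finite. For B subset A, A \ B is the set of elements of A not in B, so |A \ B| = |A| - |B|.
|A| = 6, |B| = 4, so mu_c(A \ B) = 6 - 4 = 2.

2


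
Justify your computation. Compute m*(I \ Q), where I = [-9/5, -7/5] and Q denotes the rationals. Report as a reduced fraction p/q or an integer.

The interval I = [-9/5, -7/5] has m(I) = -7/5 - (-9/5) = 2/5 (endpoints are measure-zero, so open/closed/half-open agree). Write I = (I cap Q) u (I \ Q). The rationals in I are countable, so m*(I cap Q) = 0 (cover each rational by intervals whose total length is arbitrarily small). By countable subadditivity m*(I) <= m*(I cap Q) + m*(I \ Q), hence m*(I \ Q) >= m(I) = 2/5. The reverse inequality m*(I \ Q) <= m*(I) = 2/5 is trivial since (I \ Q) is a subset of I. Therefore m*(I \ Q) = 2/5.

2/5


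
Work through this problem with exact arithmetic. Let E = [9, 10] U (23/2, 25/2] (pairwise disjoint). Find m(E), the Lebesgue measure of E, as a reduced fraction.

For pairwise disjoint intervals, m(union_i I_i) = sum_i m(I_i),
and m is invariant under swapping open/closed endpoints (single points have measure 0).
So m(E) = sum_i (b_i - a_i).
  I_1 has length 10 - 9 = 1.
  I_2 has length 25/2 - 23/2 = 1.
Summing:
  m(E) = 1 + 1 = 2.

2


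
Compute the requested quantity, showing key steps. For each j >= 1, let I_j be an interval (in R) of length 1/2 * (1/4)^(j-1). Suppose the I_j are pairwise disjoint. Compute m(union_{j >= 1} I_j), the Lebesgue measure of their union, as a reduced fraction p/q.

By countable additivity of the Lebesgue measure on pairwise disjoint measurable sets,
  m(union_{j >= 1} I_j) = sum_{j >= 1} m(I_j) = sum_{j >= 1} a * r^(j-1),
  with a = 1/2 and r = 1/4.
Since 0 < r = 1/4 < 1, the geometric series converges:
  sum_{j >= 1} a * r^(j-1) = a / (1 - r).
  = 1/2 / (1 - 1/4)
  = 1/2 / (3/4)
  = 2/3.

2/3
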